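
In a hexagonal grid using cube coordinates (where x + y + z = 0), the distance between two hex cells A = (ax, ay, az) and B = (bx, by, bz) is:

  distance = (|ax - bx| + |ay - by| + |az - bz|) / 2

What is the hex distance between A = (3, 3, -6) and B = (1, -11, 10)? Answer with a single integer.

|ax - bx| = |3 - 1| = 2
|ay - by| = |3 - (-11)| = 14
|az - bz| = |-6 - 10| = 16
distance = (2 + 14 + 16) / 2 = 32 / 2 = 16

Answer: 16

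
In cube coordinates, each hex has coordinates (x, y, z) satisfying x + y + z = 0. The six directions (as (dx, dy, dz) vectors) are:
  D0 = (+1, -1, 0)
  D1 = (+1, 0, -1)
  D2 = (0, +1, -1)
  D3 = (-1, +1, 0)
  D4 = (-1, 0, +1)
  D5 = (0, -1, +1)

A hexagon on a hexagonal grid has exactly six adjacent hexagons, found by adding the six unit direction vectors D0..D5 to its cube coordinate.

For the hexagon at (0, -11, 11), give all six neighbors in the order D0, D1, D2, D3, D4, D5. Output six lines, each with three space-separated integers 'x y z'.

Answer: 1 -12 11
1 -11 10
0 -10 10
-1 -10 11
-1 -11 12
0 -12 12

Derivation:
Center: (0, -11, 11). Add each direction:
  D0: (0, -11, 11) + (1, -1, 0) = (1, -12, 11)
  D1: (0, -11, 11) + (1, 0, -1) = (1, -11, 10)
  D2: (0, -11, 11) + (0, 1, -1) = (0, -10, 10)
  D3: (0, -11, 11) + (-1, 1, 0) = (-1, -10, 11)
  D4: (0, -11, 11) + (-1, 0, 1) = (-1, -11, 12)
  D5: (0, -11, 11) + (0, -1, 1) = (0, -12, 12)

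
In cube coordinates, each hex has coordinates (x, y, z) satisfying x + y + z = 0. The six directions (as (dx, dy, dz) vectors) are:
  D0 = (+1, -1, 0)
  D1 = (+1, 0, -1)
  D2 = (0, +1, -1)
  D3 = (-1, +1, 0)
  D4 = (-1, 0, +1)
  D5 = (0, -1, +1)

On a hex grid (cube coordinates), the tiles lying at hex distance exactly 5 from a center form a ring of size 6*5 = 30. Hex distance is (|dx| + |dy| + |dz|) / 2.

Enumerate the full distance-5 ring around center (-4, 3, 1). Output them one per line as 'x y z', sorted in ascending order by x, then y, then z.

Answer: -9 3 6
-9 4 5
-9 5 4
-9 6 3
-9 7 2
-9 8 1
-8 2 6
-8 8 0
-7 1 6
-7 8 -1
-6 0 6
-6 8 -2
-5 -1 6
-5 8 -3
-4 -2 6
-4 8 -4
-3 -2 5
-3 7 -4
-2 -2 4
-2 6 -4
-1 -2 3
-1 5 -4
0 -2 2
0 4 -4
1 -2 1
1 -1 0
1 0 -1
1 1 -2
1 2 -3
1 3 -4

Derivation:
Walk ring at distance 5 from (-4, 3, 1):
Start at center + D4*5 = (-9, 3, 6)
  hex 0: (-9, 3, 6)
  hex 1: (-8, 2, 6)
  hex 2: (-7, 1, 6)
  hex 3: (-6, 0, 6)
  hex 4: (-5, -1, 6)
  hex 5: (-4, -2, 6)
  hex 6: (-3, -2, 5)
  hex 7: (-2, -2, 4)
  hex 8: (-1, -2, 3)
  hex 9: (0, -2, 2)
  hex 10: (1, -2, 1)
  hex 11: (1, -1, 0)
  hex 12: (1, 0, -1)
  hex 13: (1, 1, -2)
  hex 14: (1, 2, -3)
  hex 15: (1, 3, -4)
  hex 16: (0, 4, -4)
  hex 17: (-1, 5, -4)
  hex 18: (-2, 6, -4)
  hex 19: (-3, 7, -4)
  hex 20: (-4, 8, -4)
  hex 21: (-5, 8, -3)
  hex 22: (-6, 8, -2)
  hex 23: (-7, 8, -1)
  hex 24: (-8, 8, 0)
  hex 25: (-9, 8, 1)
  hex 26: (-9, 7, 2)
  hex 27: (-9, 6, 3)
  hex 28: (-9, 5, 4)
  hex 29: (-9, 4, 5)
Sorted: 30 hexes.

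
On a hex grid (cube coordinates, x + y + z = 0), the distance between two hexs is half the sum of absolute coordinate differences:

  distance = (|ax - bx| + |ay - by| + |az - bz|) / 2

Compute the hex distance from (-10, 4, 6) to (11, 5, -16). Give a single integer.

|ax - bx| = |-10 - 11| = 21
|ay - by| = |4 - 5| = 1
|az - bz| = |6 - (-16)| = 22
distance = (21 + 1 + 22) / 2 = 44 / 2 = 22

Answer: 22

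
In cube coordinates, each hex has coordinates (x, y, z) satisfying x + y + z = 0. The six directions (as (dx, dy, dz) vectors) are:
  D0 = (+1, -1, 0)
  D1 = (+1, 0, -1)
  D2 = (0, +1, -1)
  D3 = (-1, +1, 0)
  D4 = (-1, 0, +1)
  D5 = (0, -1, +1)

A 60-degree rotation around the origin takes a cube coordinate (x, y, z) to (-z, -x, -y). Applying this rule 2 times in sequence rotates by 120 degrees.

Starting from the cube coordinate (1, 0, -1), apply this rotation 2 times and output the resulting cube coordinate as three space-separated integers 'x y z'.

Start: (1, 0, -1)
Step 1: (1, 0, -1) -> (-(-1), -(1), -(0)) = (1, -1, 0)
Step 2: (1, -1, 0) -> (-(0), -(1), -(-1)) = (0, -1, 1)

Answer: 0 -1 1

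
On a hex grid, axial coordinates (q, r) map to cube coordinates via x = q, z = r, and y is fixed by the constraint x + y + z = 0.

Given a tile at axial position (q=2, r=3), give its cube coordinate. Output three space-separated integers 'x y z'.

Answer: 2 -5 3

Derivation:
x = q = 2
z = r = 3
y = -x - z = -(2) - (3) = -5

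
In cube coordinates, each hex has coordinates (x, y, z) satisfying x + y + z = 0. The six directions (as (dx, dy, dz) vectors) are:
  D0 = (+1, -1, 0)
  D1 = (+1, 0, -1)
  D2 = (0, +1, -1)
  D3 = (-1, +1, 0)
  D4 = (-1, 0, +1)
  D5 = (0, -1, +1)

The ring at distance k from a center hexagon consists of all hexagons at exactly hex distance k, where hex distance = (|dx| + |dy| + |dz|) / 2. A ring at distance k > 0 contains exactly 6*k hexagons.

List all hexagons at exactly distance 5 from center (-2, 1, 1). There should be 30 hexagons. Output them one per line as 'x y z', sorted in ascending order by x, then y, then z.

Answer: -7 1 6
-7 2 5
-7 3 4
-7 4 3
-7 5 2
-7 6 1
-6 0 6
-6 6 0
-5 -1 6
-5 6 -1
-4 -2 6
-4 6 -2
-3 -3 6
-3 6 -3
-2 -4 6
-2 6 -4
-1 -4 5
-1 5 -4
0 -4 4
0 4 -4
1 -4 3
1 3 -4
2 -4 2
2 2 -4
3 -4 1
3 -3 0
3 -2 -1
3 -1 -2
3 0 -3
3 1 -4

Derivation:
Walk ring at distance 5 from (-2, 1, 1):
Start at center + D4*5 = (-7, 1, 6)
  hex 0: (-7, 1, 6)
  hex 1: (-6, 0, 6)
  hex 2: (-5, -1, 6)
  hex 3: (-4, -2, 6)
  hex 4: (-3, -3, 6)
  hex 5: (-2, -4, 6)
  hex 6: (-1, -4, 5)
  hex 7: (0, -4, 4)
  hex 8: (1, -4, 3)
  hex 9: (2, -4, 2)
  hex 10: (3, -4, 1)
  hex 11: (3, -3, 0)
  hex 12: (3, -2, -1)
  hex 13: (3, -1, -2)
  hex 14: (3, 0, -3)
  hex 15: (3, 1, -4)
  hex 16: (2, 2, -4)
  hex 17: (1, 3, -4)
  hex 18: (0, 4, -4)
  hex 19: (-1, 5, -4)
  hex 20: (-2, 6, -4)
  hex 21: (-3, 6, -3)
  hex 22: (-4, 6, -2)
  hex 23: (-5, 6, -1)
  hex 24: (-6, 6, 0)
  hex 25: (-7, 6, 1)
  hex 26: (-7, 5, 2)
  hex 27: (-7, 4, 3)
  hex 28: (-7, 3, 4)
  hex 29: (-7, 2, 5)
Sorted: 30 hexes.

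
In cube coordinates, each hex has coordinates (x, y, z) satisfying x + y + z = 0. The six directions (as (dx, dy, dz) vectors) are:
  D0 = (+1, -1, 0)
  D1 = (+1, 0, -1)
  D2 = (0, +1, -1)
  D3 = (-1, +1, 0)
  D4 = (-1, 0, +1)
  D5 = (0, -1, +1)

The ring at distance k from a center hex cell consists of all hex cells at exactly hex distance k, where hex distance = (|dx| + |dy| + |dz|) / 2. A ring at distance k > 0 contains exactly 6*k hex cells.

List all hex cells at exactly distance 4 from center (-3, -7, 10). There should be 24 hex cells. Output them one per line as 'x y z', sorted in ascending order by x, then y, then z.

Walk ring at distance 4 from (-3, -7, 10):
Start at center + D4*4 = (-7, -7, 14)
  hex 0: (-7, -7, 14)
  hex 1: (-6, -8, 14)
  hex 2: (-5, -9, 14)
  hex 3: (-4, -10, 14)
  hex 4: (-3, -11, 14)
  hex 5: (-2, -11, 13)
  hex 6: (-1, -11, 12)
  hex 7: (0, -11, 11)
  hex 8: (1, -11, 10)
  hex 9: (1, -10, 9)
  hex 10: (1, -9, 8)
  hex 11: (1, -8, 7)
  hex 12: (1, -7, 6)
  hex 13: (0, -6, 6)
  hex 14: (-1, -5, 6)
  hex 15: (-2, -4, 6)
  hex 16: (-3, -3, 6)
  hex 17: (-4, -3, 7)
  hex 18: (-5, -3, 8)
  hex 19: (-6, -3, 9)
  hex 20: (-7, -3, 10)
  hex 21: (-7, -4, 11)
  hex 22: (-7, -5, 12)
  hex 23: (-7, -6, 13)
Sorted: 24 hexes.

Answer: -7 -7 14
-7 -6 13
-7 -5 12
-7 -4 11
-7 -3 10
-6 -8 14
-6 -3 9
-5 -9 14
-5 -3 8
-4 -10 14
-4 -3 7
-3 -11 14
-3 -3 6
-2 -11 13
-2 -4 6
-1 -11 12
-1 -5 6
0 -11 11
0 -6 6
1 -11 10
1 -10 9
1 -9 8
1 -8 7
1 -7 6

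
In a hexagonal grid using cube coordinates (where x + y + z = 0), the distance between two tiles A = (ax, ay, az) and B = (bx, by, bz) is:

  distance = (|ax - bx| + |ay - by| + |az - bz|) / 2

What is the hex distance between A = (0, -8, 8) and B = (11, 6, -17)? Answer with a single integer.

Answer: 25

Derivation:
|ax - bx| = |0 - 11| = 11
|ay - by| = |-8 - 6| = 14
|az - bz| = |8 - (-17)| = 25
distance = (11 + 14 + 25) / 2 = 50 / 2 = 25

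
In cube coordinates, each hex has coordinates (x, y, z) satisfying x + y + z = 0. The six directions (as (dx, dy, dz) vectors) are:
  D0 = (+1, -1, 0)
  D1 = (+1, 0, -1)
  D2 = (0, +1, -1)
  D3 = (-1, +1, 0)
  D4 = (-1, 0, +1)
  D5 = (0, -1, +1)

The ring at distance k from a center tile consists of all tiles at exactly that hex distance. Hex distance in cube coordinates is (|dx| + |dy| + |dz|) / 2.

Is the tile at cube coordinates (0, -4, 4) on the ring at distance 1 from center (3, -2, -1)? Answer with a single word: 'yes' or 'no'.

Answer: no

Derivation:
|px - cx| = |0 - 3| = 3
|py - cy| = |-4 - (-2)| = 2
|pz - cz| = |4 - (-1)| = 5
distance = (3+2+5)/2 = 10/2 = 5
radius = 1; distance != radius -> no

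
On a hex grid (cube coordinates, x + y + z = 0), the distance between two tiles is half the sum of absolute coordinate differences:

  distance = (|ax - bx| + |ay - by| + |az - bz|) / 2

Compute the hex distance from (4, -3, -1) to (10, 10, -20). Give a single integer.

Answer: 19

Derivation:
|ax - bx| = |4 - 10| = 6
|ay - by| = |-3 - 10| = 13
|az - bz| = |-1 - (-20)| = 19
distance = (6 + 13 + 19) / 2 = 38 / 2 = 19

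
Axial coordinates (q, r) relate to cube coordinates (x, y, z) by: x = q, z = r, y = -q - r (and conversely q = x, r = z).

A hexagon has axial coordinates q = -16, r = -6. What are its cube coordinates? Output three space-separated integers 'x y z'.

x = q = -16
z = r = -6
y = -x - z = -(-16) - (-6) = 22

Answer: -16 22 -6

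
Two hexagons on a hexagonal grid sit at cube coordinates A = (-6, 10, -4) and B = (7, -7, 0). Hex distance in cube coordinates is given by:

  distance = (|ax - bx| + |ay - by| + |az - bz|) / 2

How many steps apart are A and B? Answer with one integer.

Answer: 17

Derivation:
|ax - bx| = |-6 - 7| = 13
|ay - by| = |10 - (-7)| = 17
|az - bz| = |-4 - 0| = 4
distance = (13 + 17 + 4) / 2 = 34 / 2 = 17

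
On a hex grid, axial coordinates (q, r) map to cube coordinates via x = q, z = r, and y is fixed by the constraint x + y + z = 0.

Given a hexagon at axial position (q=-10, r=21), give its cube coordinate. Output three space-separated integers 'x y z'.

Answer: -10 -11 21

Derivation:
x = q = -10
z = r = 21
y = -x - z = -(-10) - (21) = -11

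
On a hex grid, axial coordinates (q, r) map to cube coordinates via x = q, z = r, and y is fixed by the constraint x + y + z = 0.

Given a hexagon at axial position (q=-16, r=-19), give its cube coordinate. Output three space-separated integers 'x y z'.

x = q = -16
z = r = -19
y = -x - z = -(-16) - (-19) = 35

Answer: -16 35 -19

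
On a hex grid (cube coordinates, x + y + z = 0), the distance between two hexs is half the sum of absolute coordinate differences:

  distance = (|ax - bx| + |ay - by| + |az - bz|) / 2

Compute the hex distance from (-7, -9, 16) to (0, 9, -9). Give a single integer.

|ax - bx| = |-7 - 0| = 7
|ay - by| = |-9 - 9| = 18
|az - bz| = |16 - (-9)| = 25
distance = (7 + 18 + 25) / 2 = 50 / 2 = 25

Answer: 25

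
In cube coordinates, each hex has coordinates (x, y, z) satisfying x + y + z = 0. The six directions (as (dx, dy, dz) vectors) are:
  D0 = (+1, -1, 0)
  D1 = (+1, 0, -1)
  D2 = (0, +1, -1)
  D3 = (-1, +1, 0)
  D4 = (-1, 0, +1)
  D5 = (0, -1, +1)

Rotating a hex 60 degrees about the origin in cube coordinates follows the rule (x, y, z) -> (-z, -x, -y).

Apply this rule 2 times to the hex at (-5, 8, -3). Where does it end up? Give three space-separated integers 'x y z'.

Answer: 8 -3 -5

Derivation:
Start: (-5, 8, -3)
Step 1: (-5, 8, -3) -> (-(-3), -(-5), -(8)) = (3, 5, -8)
Step 2: (3, 5, -8) -> (-(-8), -(3), -(5)) = (8, -3, -5)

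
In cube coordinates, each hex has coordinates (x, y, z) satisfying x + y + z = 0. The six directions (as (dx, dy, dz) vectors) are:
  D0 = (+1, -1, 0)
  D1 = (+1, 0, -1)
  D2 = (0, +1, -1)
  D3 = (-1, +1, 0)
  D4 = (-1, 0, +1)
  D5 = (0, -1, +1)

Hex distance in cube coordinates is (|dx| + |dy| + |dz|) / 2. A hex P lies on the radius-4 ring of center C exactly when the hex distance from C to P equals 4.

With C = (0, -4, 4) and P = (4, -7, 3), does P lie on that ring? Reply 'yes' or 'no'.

|px - cx| = |4 - 0| = 4
|py - cy| = |-7 - (-4)| = 3
|pz - cz| = |3 - 4| = 1
distance = (4+3+1)/2 = 8/2 = 4
radius = 4; distance == radius -> yes

Answer: yes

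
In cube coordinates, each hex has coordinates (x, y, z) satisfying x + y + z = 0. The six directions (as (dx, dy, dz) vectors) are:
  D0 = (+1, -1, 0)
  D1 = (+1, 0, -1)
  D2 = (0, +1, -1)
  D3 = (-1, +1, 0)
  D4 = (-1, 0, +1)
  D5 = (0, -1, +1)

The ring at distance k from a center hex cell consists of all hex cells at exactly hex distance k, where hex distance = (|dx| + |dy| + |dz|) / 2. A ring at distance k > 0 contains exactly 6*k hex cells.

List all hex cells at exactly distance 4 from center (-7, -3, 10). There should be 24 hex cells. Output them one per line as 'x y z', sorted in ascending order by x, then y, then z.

Walk ring at distance 4 from (-7, -3, 10):
Start at center + D4*4 = (-11, -3, 14)
  hex 0: (-11, -3, 14)
  hex 1: (-10, -4, 14)
  hex 2: (-9, -5, 14)
  hex 3: (-8, -6, 14)
  hex 4: (-7, -7, 14)
  hex 5: (-6, -7, 13)
  hex 6: (-5, -7, 12)
  hex 7: (-4, -7, 11)
  hex 8: (-3, -7, 10)
  hex 9: (-3, -6, 9)
  hex 10: (-3, -5, 8)
  hex 11: (-3, -4, 7)
  hex 12: (-3, -3, 6)
  hex 13: (-4, -2, 6)
  hex 14: (-5, -1, 6)
  hex 15: (-6, 0, 6)
  hex 16: (-7, 1, 6)
  hex 17: (-8, 1, 7)
  hex 18: (-9, 1, 8)
  hex 19: (-10, 1, 9)
  hex 20: (-11, 1, 10)
  hex 21: (-11, 0, 11)
  hex 22: (-11, -1, 12)
  hex 23: (-11, -2, 13)
Sorted: 24 hexes.

Answer: -11 -3 14
-11 -2 13
-11 -1 12
-11 0 11
-11 1 10
-10 -4 14
-10 1 9
-9 -5 14
-9 1 8
-8 -6 14
-8 1 7
-7 -7 14
-7 1 6
-6 -7 13
-6 0 6
-5 -7 12
-5 -1 6
-4 -7 11
-4 -2 6
-3 -7 10
-3 -6 9
-3 -5 8
-3 -4 7
-3 -3 6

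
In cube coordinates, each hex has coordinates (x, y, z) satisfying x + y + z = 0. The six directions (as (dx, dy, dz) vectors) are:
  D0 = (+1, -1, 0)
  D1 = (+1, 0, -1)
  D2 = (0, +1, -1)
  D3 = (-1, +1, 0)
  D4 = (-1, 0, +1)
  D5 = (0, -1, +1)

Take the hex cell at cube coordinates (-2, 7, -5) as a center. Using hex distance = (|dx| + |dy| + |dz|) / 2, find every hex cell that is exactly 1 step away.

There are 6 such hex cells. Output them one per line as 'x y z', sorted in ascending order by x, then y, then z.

Walk ring at distance 1 from (-2, 7, -5):
Start at center + D4*1 = (-3, 7, -4)
  hex 0: (-3, 7, -4)
  hex 1: (-2, 6, -4)
  hex 2: (-1, 6, -5)
  hex 3: (-1, 7, -6)
  hex 4: (-2, 8, -6)
  hex 5: (-3, 8, -5)
Sorted: 6 hexes.

Answer: -3 7 -4
-3 8 -5
-2 6 -4
-2 8 -6
-1 6 -5
-1 7 -6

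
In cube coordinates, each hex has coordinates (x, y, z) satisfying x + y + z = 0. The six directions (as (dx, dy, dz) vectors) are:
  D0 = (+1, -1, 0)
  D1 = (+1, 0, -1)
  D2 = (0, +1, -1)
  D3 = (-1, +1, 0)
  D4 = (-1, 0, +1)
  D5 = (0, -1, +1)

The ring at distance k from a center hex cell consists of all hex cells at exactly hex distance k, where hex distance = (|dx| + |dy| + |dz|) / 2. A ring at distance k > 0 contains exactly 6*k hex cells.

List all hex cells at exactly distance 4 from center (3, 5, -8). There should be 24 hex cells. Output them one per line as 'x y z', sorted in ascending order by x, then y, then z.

Answer: -1 5 -4
-1 6 -5
-1 7 -6
-1 8 -7
-1 9 -8
0 4 -4
0 9 -9
1 3 -4
1 9 -10
2 2 -4
2 9 -11
3 1 -4
3 9 -12
4 1 -5
4 8 -12
5 1 -6
5 7 -12
6 1 -7
6 6 -12
7 1 -8
7 2 -9
7 3 -10
7 4 -11
7 5 -12

Derivation:
Walk ring at distance 4 from (3, 5, -8):
Start at center + D4*4 = (-1, 5, -4)
  hex 0: (-1, 5, -4)
  hex 1: (0, 4, -4)
  hex 2: (1, 3, -4)
  hex 3: (2, 2, -4)
  hex 4: (3, 1, -4)
  hex 5: (4, 1, -5)
  hex 6: (5, 1, -6)
  hex 7: (6, 1, -7)
  hex 8: (7, 1, -8)
  hex 9: (7, 2, -9)
  hex 10: (7, 3, -10)
  hex 11: (7, 4, -11)
  hex 12: (7, 5, -12)
  hex 13: (6, 6, -12)
  hex 14: (5, 7, -12)
  hex 15: (4, 8, -12)
  hex 16: (3, 9, -12)
  hex 17: (2, 9, -11)
  hex 18: (1, 9, -10)
  hex 19: (0, 9, -9)
  hex 20: (-1, 9, -8)
  hex 21: (-1, 8, -7)
  hex 22: (-1, 7, -6)
  hex 23: (-1, 6, -5)
Sorted: 24 hexes.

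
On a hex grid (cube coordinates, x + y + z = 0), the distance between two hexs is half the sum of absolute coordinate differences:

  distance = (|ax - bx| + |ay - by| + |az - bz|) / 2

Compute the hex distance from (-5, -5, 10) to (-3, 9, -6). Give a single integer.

|ax - bx| = |-5 - (-3)| = 2
|ay - by| = |-5 - 9| = 14
|az - bz| = |10 - (-6)| = 16
distance = (2 + 14 + 16) / 2 = 32 / 2 = 16

Answer: 16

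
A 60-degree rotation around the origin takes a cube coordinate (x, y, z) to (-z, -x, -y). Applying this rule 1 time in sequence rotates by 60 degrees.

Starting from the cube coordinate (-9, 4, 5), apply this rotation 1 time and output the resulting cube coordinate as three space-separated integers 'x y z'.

Answer: -5 9 -4

Derivation:
Start: (-9, 4, 5)
Step 1: (-9, 4, 5) -> (-(5), -(-9), -(4)) = (-5, 9, -4)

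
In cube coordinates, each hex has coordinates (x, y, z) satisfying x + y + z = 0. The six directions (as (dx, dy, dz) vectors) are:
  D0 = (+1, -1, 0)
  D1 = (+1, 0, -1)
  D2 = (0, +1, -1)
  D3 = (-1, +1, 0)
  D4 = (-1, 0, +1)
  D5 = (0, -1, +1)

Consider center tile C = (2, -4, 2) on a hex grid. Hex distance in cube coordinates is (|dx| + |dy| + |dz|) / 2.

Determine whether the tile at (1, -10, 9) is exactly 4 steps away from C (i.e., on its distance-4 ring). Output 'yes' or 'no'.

|px - cx| = |1 - 2| = 1
|py - cy| = |-10 - (-4)| = 6
|pz - cz| = |9 - 2| = 7
distance = (1+6+7)/2 = 14/2 = 7
radius = 4; distance != radius -> no

Answer: no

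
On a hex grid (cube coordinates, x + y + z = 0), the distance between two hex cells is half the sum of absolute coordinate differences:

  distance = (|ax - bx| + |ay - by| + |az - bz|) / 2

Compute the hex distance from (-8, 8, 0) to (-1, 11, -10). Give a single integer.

|ax - bx| = |-8 - (-1)| = 7
|ay - by| = |8 - 11| = 3
|az - bz| = |0 - (-10)| = 10
distance = (7 + 3 + 10) / 2 = 20 / 2 = 10

Answer: 10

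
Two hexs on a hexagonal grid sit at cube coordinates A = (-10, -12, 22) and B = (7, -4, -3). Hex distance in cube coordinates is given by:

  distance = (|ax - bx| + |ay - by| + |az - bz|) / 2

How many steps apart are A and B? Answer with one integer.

|ax - bx| = |-10 - 7| = 17
|ay - by| = |-12 - (-4)| = 8
|az - bz| = |22 - (-3)| = 25
distance = (17 + 8 + 25) / 2 = 50 / 2 = 25

Answer: 25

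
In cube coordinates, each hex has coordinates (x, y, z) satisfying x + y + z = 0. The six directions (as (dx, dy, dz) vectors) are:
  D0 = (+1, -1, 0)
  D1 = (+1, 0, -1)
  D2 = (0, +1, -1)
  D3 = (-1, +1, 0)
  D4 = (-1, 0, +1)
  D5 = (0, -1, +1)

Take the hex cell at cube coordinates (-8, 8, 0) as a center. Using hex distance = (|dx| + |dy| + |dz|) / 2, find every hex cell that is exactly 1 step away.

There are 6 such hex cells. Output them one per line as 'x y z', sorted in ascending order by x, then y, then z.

Walk ring at distance 1 from (-8, 8, 0):
Start at center + D4*1 = (-9, 8, 1)
  hex 0: (-9, 8, 1)
  hex 1: (-8, 7, 1)
  hex 2: (-7, 7, 0)
  hex 3: (-7, 8, -1)
  hex 4: (-8, 9, -1)
  hex 5: (-9, 9, 0)
Sorted: 6 hexes.

Answer: -9 8 1
-9 9 0
-8 7 1
-8 9 -1
-7 7 0
-7 8 -1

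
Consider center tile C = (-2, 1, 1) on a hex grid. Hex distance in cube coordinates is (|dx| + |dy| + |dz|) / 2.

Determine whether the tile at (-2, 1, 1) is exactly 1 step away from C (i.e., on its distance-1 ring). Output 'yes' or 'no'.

|px - cx| = |-2 - (-2)| = 0
|py - cy| = |1 - 1| = 0
|pz - cz| = |1 - 1| = 0
distance = (0+0+0)/2 = 0/2 = 0
radius = 1; distance != radius -> no

Answer: no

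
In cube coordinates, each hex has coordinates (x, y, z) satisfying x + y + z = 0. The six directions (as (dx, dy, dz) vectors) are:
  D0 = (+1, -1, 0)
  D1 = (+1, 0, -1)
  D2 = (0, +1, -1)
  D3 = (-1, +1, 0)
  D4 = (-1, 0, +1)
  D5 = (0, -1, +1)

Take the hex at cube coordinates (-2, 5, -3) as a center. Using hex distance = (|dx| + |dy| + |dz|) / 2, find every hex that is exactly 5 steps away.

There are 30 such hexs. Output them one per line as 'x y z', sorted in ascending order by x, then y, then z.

Walk ring at distance 5 from (-2, 5, -3):
Start at center + D4*5 = (-7, 5, 2)
  hex 0: (-7, 5, 2)
  hex 1: (-6, 4, 2)
  hex 2: (-5, 3, 2)
  hex 3: (-4, 2, 2)
  hex 4: (-3, 1, 2)
  hex 5: (-2, 0, 2)
  hex 6: (-1, 0, 1)
  hex 7: (0, 0, 0)
  hex 8: (1, 0, -1)
  hex 9: (2, 0, -2)
  hex 10: (3, 0, -3)
  hex 11: (3, 1, -4)
  hex 12: (3, 2, -5)
  hex 13: (3, 3, -6)
  hex 14: (3, 4, -7)
  hex 15: (3, 5, -8)
  hex 16: (2, 6, -8)
  hex 17: (1, 7, -8)
  hex 18: (0, 8, -8)
  hex 19: (-1, 9, -8)
  hex 20: (-2, 10, -8)
  hex 21: (-3, 10, -7)
  hex 22: (-4, 10, -6)
  hex 23: (-5, 10, -5)
  hex 24: (-6, 10, -4)
  hex 25: (-7, 10, -3)
  hex 26: (-7, 9, -2)
  hex 27: (-7, 8, -1)
  hex 28: (-7, 7, 0)
  hex 29: (-7, 6, 1)
Sorted: 30 hexes.

Answer: -7 5 2
-7 6 1
-7 7 0
-7 8 -1
-7 9 -2
-7 10 -3
-6 4 2
-6 10 -4
-5 3 2
-5 10 -5
-4 2 2
-4 10 -6
-3 1 2
-3 10 -7
-2 0 2
-2 10 -8
-1 0 1
-1 9 -8
0 0 0
0 8 -8
1 0 -1
1 7 -8
2 0 -2
2 6 -8
3 0 -3
3 1 -4
3 2 -5
3 3 -6
3 4 -7
3 5 -8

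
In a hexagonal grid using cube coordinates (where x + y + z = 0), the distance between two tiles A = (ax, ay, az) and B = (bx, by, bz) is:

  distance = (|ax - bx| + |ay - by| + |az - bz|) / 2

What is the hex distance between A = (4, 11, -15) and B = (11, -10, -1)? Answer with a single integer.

|ax - bx| = |4 - 11| = 7
|ay - by| = |11 - (-10)| = 21
|az - bz| = |-15 - (-1)| = 14
distance = (7 + 21 + 14) / 2 = 42 / 2 = 21

Answer: 21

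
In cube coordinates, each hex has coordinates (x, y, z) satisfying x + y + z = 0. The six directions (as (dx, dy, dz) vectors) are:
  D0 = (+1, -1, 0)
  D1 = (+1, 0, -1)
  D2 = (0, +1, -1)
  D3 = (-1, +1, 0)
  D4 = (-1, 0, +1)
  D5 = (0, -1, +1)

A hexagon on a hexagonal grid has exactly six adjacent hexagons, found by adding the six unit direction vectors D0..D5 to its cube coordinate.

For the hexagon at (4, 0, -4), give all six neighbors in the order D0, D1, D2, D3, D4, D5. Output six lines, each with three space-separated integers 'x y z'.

Center: (4, 0, -4). Add each direction:
  D0: (4, 0, -4) + (1, -1, 0) = (5, -1, -4)
  D1: (4, 0, -4) + (1, 0, -1) = (5, 0, -5)
  D2: (4, 0, -4) + (0, 1, -1) = (4, 1, -5)
  D3: (4, 0, -4) + (-1, 1, 0) = (3, 1, -4)
  D4: (4, 0, -4) + (-1, 0, 1) = (3, 0, -3)
  D5: (4, 0, -4) + (0, -1, 1) = (4, -1, -3)

Answer: 5 -1 -4
5 0 -5
4 1 -5
3 1 -4
3 0 -3
4 -1 -3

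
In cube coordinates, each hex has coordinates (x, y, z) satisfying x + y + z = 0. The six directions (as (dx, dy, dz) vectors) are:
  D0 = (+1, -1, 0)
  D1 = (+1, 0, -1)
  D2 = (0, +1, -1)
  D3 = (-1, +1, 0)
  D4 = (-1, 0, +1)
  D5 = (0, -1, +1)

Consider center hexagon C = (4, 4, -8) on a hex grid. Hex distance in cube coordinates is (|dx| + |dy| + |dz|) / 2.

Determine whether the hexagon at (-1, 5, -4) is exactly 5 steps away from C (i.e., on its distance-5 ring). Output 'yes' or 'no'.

|px - cx| = |-1 - 4| = 5
|py - cy| = |5 - 4| = 1
|pz - cz| = |-4 - (-8)| = 4
distance = (5+1+4)/2 = 10/2 = 5
radius = 5; distance == radius -> yes

Answer: yes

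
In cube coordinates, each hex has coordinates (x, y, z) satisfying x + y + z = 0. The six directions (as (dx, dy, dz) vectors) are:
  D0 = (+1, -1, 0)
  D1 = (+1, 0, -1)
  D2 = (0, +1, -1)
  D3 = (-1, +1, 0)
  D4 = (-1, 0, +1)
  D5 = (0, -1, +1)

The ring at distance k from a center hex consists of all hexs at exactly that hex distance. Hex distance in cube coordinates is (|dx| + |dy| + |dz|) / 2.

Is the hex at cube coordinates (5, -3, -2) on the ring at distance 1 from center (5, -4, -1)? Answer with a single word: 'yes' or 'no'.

Answer: yes

Derivation:
|px - cx| = |5 - 5| = 0
|py - cy| = |-3 - (-4)| = 1
|pz - cz| = |-2 - (-1)| = 1
distance = (0+1+1)/2 = 2/2 = 1
radius = 1; distance == radius -> yes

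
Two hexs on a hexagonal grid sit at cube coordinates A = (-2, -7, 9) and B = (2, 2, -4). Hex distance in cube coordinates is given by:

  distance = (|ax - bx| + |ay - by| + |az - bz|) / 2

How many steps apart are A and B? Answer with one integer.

Answer: 13

Derivation:
|ax - bx| = |-2 - 2| = 4
|ay - by| = |-7 - 2| = 9
|az - bz| = |9 - (-4)| = 13
distance = (4 + 9 + 13) / 2 = 26 / 2 = 13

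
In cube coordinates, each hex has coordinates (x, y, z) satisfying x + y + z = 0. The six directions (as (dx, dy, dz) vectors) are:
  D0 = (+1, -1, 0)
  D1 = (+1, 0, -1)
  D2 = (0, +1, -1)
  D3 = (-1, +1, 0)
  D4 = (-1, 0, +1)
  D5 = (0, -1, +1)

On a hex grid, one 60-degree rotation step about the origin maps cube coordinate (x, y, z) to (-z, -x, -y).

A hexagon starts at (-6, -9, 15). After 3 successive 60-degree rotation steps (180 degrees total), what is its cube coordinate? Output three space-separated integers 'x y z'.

Start: (-6, -9, 15)
Step 1: (-6, -9, 15) -> (-(15), -(-6), -(-9)) = (-15, 6, 9)
Step 2: (-15, 6, 9) -> (-(9), -(-15), -(6)) = (-9, 15, -6)
Step 3: (-9, 15, -6) -> (-(-6), -(-9), -(15)) = (6, 9, -15)

Answer: 6 9 -15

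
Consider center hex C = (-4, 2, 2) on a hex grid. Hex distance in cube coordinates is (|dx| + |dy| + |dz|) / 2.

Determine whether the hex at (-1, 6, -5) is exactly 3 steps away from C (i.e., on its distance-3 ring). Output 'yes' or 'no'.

Answer: no

Derivation:
|px - cx| = |-1 - (-4)| = 3
|py - cy| = |6 - 2| = 4
|pz - cz| = |-5 - 2| = 7
distance = (3+4+7)/2 = 14/2 = 7
radius = 3; distance != radius -> no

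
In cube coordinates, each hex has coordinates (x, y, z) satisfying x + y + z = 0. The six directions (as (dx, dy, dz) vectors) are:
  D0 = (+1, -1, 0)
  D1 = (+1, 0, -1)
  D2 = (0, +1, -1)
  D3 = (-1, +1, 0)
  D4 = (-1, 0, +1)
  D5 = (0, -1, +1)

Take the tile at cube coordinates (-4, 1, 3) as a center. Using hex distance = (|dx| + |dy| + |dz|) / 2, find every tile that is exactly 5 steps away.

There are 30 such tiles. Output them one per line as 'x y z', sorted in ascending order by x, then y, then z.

Answer: -9 1 8
-9 2 7
-9 3 6
-9 4 5
-9 5 4
-9 6 3
-8 0 8
-8 6 2
-7 -1 8
-7 6 1
-6 -2 8
-6 6 0
-5 -3 8
-5 6 -1
-4 -4 8
-4 6 -2
-3 -4 7
-3 5 -2
-2 -4 6
-2 4 -2
-1 -4 5
-1 3 -2
0 -4 4
0 2 -2
1 -4 3
1 -3 2
1 -2 1
1 -1 0
1 0 -1
1 1 -2

Derivation:
Walk ring at distance 5 from (-4, 1, 3):
Start at center + D4*5 = (-9, 1, 8)
  hex 0: (-9, 1, 8)
  hex 1: (-8, 0, 8)
  hex 2: (-7, -1, 8)
  hex 3: (-6, -2, 8)
  hex 4: (-5, -3, 8)
  hex 5: (-4, -4, 8)
  hex 6: (-3, -4, 7)
  hex 7: (-2, -4, 6)
  hex 8: (-1, -4, 5)
  hex 9: (0, -4, 4)
  hex 10: (1, -4, 3)
  hex 11: (1, -3, 2)
  hex 12: (1, -2, 1)
  hex 13: (1, -1, 0)
  hex 14: (1, 0, -1)
  hex 15: (1, 1, -2)
  hex 16: (0, 2, -2)
  hex 17: (-1, 3, -2)
  hex 18: (-2, 4, -2)
  hex 19: (-3, 5, -2)
  hex 20: (-4, 6, -2)
  hex 21: (-5, 6, -1)
  hex 22: (-6, 6, 0)
  hex 23: (-7, 6, 1)
  hex 24: (-8, 6, 2)
  hex 25: (-9, 6, 3)
  hex 26: (-9, 5, 4)
  hex 27: (-9, 4, 5)
  hex 28: (-9, 3, 6)
  hex 29: (-9, 2, 7)
Sorted: 30 hexes.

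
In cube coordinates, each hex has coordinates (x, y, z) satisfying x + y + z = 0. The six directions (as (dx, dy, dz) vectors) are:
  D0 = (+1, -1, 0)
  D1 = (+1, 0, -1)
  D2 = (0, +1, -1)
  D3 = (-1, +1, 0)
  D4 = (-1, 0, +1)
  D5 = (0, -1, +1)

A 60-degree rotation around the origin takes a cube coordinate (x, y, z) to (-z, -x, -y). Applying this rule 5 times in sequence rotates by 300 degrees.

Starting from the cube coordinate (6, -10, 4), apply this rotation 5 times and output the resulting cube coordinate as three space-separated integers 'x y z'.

Start: (6, -10, 4)
Step 1: (6, -10, 4) -> (-(4), -(6), -(-10)) = (-4, -6, 10)
Step 2: (-4, -6, 10) -> (-(10), -(-4), -(-6)) = (-10, 4, 6)
Step 3: (-10, 4, 6) -> (-(6), -(-10), -(4)) = (-6, 10, -4)
Step 4: (-6, 10, -4) -> (-(-4), -(-6), -(10)) = (4, 6, -10)
Step 5: (4, 6, -10) -> (-(-10), -(4), -(6)) = (10, -4, -6)

Answer: 10 -4 -6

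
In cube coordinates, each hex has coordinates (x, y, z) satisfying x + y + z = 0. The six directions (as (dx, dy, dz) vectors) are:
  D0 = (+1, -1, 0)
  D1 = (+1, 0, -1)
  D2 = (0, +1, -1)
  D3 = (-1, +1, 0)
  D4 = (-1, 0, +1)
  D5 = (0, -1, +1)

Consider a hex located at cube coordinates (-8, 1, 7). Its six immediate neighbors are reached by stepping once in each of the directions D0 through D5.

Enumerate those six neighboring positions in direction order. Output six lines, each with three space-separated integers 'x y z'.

Answer: -7 0 7
-7 1 6
-8 2 6
-9 2 7
-9 1 8
-8 0 8

Derivation:
Center: (-8, 1, 7). Add each direction:
  D0: (-8, 1, 7) + (1, -1, 0) = (-7, 0, 7)
  D1: (-8, 1, 7) + (1, 0, -1) = (-7, 1, 6)
  D2: (-8, 1, 7) + (0, 1, -1) = (-8, 2, 6)
  D3: (-8, 1, 7) + (-1, 1, 0) = (-9, 2, 7)
  D4: (-8, 1, 7) + (-1, 0, 1) = (-9, 1, 8)
  D5: (-8, 1, 7) + (0, -1, 1) = (-8, 0, 8)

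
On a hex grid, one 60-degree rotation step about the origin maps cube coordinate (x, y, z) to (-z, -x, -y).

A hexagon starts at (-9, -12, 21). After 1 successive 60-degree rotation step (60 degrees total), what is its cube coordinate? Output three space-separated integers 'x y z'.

Start: (-9, -12, 21)
Step 1: (-9, -12, 21) -> (-(21), -(-9), -(-12)) = (-21, 9, 12)

Answer: -21 9 12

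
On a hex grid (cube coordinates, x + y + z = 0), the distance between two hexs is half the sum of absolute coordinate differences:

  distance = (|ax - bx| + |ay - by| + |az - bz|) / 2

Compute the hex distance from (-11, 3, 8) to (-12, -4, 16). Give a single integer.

Answer: 8

Derivation:
|ax - bx| = |-11 - (-12)| = 1
|ay - by| = |3 - (-4)| = 7
|az - bz| = |8 - 16| = 8
distance = (1 + 7 + 8) / 2 = 16 / 2 = 8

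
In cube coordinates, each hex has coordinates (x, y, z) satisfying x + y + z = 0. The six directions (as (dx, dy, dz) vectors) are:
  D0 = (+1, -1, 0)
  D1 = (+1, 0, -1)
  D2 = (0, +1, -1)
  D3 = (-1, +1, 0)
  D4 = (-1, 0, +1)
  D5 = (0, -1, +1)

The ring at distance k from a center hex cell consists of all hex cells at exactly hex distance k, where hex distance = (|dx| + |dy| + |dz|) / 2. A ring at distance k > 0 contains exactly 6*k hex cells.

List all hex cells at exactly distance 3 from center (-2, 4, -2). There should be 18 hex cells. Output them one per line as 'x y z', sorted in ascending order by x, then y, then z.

Walk ring at distance 3 from (-2, 4, -2):
Start at center + D4*3 = (-5, 4, 1)
  hex 0: (-5, 4, 1)
  hex 1: (-4, 3, 1)
  hex 2: (-3, 2, 1)
  hex 3: (-2, 1, 1)
  hex 4: (-1, 1, 0)
  hex 5: (0, 1, -1)
  hex 6: (1, 1, -2)
  hex 7: (1, 2, -3)
  hex 8: (1, 3, -4)
  hex 9: (1, 4, -5)
  hex 10: (0, 5, -5)
  hex 11: (-1, 6, -5)
  hex 12: (-2, 7, -5)
  hex 13: (-3, 7, -4)
  hex 14: (-4, 7, -3)
  hex 15: (-5, 7, -2)
  hex 16: (-5, 6, -1)
  hex 17: (-5, 5, 0)
Sorted: 18 hexes.

Answer: -5 4 1
-5 5 0
-5 6 -1
-5 7 -2
-4 3 1
-4 7 -3
-3 2 1
-3 7 -4
-2 1 1
-2 7 -5
-1 1 0
-1 6 -5
0 1 -1
0 5 -5
1 1 -2
1 2 -3
1 3 -4
1 4 -5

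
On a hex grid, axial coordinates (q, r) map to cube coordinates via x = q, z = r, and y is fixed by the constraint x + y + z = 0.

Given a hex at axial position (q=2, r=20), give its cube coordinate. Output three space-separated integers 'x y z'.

x = q = 2
z = r = 20
y = -x - z = -(2) - (20) = -22

Answer: 2 -22 20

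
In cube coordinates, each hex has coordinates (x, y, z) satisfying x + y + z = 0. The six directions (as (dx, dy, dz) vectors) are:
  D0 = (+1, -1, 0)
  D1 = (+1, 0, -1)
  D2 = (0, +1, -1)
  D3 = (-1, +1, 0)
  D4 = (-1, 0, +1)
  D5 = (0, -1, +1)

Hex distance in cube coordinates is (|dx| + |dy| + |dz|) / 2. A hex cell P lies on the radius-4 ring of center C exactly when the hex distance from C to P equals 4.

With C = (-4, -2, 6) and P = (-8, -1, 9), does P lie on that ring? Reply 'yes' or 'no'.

|px - cx| = |-8 - (-4)| = 4
|py - cy| = |-1 - (-2)| = 1
|pz - cz| = |9 - 6| = 3
distance = (4+1+3)/2 = 8/2 = 4
radius = 4; distance == radius -> yes

Answer: yes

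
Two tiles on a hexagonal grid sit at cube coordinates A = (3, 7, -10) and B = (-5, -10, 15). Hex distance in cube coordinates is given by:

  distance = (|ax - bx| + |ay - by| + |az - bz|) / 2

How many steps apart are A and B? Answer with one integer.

|ax - bx| = |3 - (-5)| = 8
|ay - by| = |7 - (-10)| = 17
|az - bz| = |-10 - 15| = 25
distance = (8 + 17 + 25) / 2 = 50 / 2 = 25

Answer: 25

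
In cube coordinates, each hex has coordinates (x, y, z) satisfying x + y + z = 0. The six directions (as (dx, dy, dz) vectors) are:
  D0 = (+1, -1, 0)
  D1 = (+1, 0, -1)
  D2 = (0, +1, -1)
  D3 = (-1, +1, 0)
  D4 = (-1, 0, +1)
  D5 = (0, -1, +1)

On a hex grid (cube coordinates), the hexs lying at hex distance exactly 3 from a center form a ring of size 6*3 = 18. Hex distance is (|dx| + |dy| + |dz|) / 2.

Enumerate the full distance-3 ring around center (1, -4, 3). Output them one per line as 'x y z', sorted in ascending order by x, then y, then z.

Answer: -2 -4 6
-2 -3 5
-2 -2 4
-2 -1 3
-1 -5 6
-1 -1 2
0 -6 6
0 -1 1
1 -7 6
1 -1 0
2 -7 5
2 -2 0
3 -7 4
3 -3 0
4 -7 3
4 -6 2
4 -5 1
4 -4 0

Derivation:
Walk ring at distance 3 from (1, -4, 3):
Start at center + D4*3 = (-2, -4, 6)
  hex 0: (-2, -4, 6)
  hex 1: (-1, -5, 6)
  hex 2: (0, -6, 6)
  hex 3: (1, -7, 6)
  hex 4: (2, -7, 5)
  hex 5: (3, -7, 4)
  hex 6: (4, -7, 3)
  hex 7: (4, -6, 2)
  hex 8: (4, -5, 1)
  hex 9: (4, -4, 0)
  hex 10: (3, -3, 0)
  hex 11: (2, -2, 0)
  hex 12: (1, -1, 0)
  hex 13: (0, -1, 1)
  hex 14: (-1, -1, 2)
  hex 15: (-2, -1, 3)
  hex 16: (-2, -2, 4)
  hex 17: (-2, -3, 5)
Sorted: 18 hexes.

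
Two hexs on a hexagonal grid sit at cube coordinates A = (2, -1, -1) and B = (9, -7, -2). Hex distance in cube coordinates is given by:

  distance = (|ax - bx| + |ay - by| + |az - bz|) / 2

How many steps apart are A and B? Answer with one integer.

|ax - bx| = |2 - 9| = 7
|ay - by| = |-1 - (-7)| = 6
|az - bz| = |-1 - (-2)| = 1
distance = (7 + 6 + 1) / 2 = 14 / 2 = 7

Answer: 7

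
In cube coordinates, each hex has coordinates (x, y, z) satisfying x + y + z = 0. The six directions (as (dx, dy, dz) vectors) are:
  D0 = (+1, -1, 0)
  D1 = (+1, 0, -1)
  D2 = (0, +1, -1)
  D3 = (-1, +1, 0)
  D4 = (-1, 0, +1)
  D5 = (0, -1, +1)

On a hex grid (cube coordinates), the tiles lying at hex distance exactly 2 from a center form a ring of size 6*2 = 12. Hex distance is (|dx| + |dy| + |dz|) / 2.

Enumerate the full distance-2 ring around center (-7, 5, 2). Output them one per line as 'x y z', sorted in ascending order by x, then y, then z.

Walk ring at distance 2 from (-7, 5, 2):
Start at center + D4*2 = (-9, 5, 4)
  hex 0: (-9, 5, 4)
  hex 1: (-8, 4, 4)
  hex 2: (-7, 3, 4)
  hex 3: (-6, 3, 3)
  hex 4: (-5, 3, 2)
  hex 5: (-5, 4, 1)
  hex 6: (-5, 5, 0)
  hex 7: (-6, 6, 0)
  hex 8: (-7, 7, 0)
  hex 9: (-8, 7, 1)
  hex 10: (-9, 7, 2)
  hex 11: (-9, 6, 3)
Sorted: 12 hexes.

Answer: -9 5 4
-9 6 3
-9 7 2
-8 4 4
-8 7 1
-7 3 4
-7 7 0
-6 3 3
-6 6 0
-5 3 2
-5 4 1
-5 5 0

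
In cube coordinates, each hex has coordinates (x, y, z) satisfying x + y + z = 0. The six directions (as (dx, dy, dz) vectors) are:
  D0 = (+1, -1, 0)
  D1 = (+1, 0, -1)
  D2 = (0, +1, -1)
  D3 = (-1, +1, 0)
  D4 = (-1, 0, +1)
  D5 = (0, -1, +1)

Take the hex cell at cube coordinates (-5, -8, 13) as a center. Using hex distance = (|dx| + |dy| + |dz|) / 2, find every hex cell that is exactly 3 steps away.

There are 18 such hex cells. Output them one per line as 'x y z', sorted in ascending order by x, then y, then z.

Answer: -8 -8 16
-8 -7 15
-8 -6 14
-8 -5 13
-7 -9 16
-7 -5 12
-6 -10 16
-6 -5 11
-5 -11 16
-5 -5 10
-4 -11 15
-4 -6 10
-3 -11 14
-3 -7 10
-2 -11 13
-2 -10 12
-2 -9 11
-2 -8 10

Derivation:
Walk ring at distance 3 from (-5, -8, 13):
Start at center + D4*3 = (-8, -8, 16)
  hex 0: (-8, -8, 16)
  hex 1: (-7, -9, 16)
  hex 2: (-6, -10, 16)
  hex 3: (-5, -11, 16)
  hex 4: (-4, -11, 15)
  hex 5: (-3, -11, 14)
  hex 6: (-2, -11, 13)
  hex 7: (-2, -10, 12)
  hex 8: (-2, -9, 11)
  hex 9: (-2, -8, 10)
  hex 10: (-3, -7, 10)
  hex 11: (-4, -6, 10)
  hex 12: (-5, -5, 10)
  hex 13: (-6, -5, 11)
  hex 14: (-7, -5, 12)
  hex 15: (-8, -5, 13)
  hex 16: (-8, -6, 14)
  hex 17: (-8, -7, 15)
Sorted: 18 hexes.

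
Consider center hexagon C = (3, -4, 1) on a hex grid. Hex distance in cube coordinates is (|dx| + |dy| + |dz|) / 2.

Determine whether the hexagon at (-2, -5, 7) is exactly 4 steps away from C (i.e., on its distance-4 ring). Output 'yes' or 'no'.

|px - cx| = |-2 - 3| = 5
|py - cy| = |-5 - (-4)| = 1
|pz - cz| = |7 - 1| = 6
distance = (5+1+6)/2 = 12/2 = 6
radius = 4; distance != radius -> no

Answer: no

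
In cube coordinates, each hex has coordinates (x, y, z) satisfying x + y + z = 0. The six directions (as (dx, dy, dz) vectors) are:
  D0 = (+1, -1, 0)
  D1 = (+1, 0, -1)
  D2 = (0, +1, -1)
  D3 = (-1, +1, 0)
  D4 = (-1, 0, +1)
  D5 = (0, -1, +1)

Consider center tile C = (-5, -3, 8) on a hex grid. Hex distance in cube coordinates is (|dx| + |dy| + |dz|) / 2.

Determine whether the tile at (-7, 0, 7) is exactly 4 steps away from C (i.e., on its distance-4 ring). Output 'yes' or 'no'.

Answer: no

Derivation:
|px - cx| = |-7 - (-5)| = 2
|py - cy| = |0 - (-3)| = 3
|pz - cz| = |7 - 8| = 1
distance = (2+3+1)/2 = 6/2 = 3
radius = 4; distance != radius -> no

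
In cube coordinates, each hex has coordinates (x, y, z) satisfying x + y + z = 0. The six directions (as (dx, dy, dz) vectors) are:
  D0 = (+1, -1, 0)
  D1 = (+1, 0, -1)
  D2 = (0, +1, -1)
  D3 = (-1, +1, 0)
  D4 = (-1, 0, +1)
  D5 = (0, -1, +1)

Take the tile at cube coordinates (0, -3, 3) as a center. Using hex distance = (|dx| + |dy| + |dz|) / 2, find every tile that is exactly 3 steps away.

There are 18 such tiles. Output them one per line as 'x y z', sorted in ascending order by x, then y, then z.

Walk ring at distance 3 from (0, -3, 3):
Start at center + D4*3 = (-3, -3, 6)
  hex 0: (-3, -3, 6)
  hex 1: (-2, -4, 6)
  hex 2: (-1, -5, 6)
  hex 3: (0, -6, 6)
  hex 4: (1, -6, 5)
  hex 5: (2, -6, 4)
  hex 6: (3, -6, 3)
  hex 7: (3, -5, 2)
  hex 8: (3, -4, 1)
  hex 9: (3, -3, 0)
  hex 10: (2, -2, 0)
  hex 11: (1, -1, 0)
  hex 12: (0, 0, 0)
  hex 13: (-1, 0, 1)
  hex 14: (-2, 0, 2)
  hex 15: (-3, 0, 3)
  hex 16: (-3, -1, 4)
  hex 17: (-3, -2, 5)
Sorted: 18 hexes.

Answer: -3 -3 6
-3 -2 5
-3 -1 4
-3 0 3
-2 -4 6
-2 0 2
-1 -5 6
-1 0 1
0 -6 6
0 0 0
1 -6 5
1 -1 0
2 -6 4
2 -2 0
3 -6 3
3 -5 2
3 -4 1
3 -3 0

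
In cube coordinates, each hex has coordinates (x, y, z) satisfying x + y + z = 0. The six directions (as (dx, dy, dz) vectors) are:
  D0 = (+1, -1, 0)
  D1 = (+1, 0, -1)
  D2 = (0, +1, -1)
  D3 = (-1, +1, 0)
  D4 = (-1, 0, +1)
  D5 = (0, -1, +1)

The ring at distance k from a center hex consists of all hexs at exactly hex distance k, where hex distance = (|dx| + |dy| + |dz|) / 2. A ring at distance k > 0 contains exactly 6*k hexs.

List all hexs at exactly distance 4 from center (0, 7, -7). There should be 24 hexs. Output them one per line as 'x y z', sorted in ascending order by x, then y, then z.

Walk ring at distance 4 from (0, 7, -7):
Start at center + D4*4 = (-4, 7, -3)
  hex 0: (-4, 7, -3)
  hex 1: (-3, 6, -3)
  hex 2: (-2, 5, -3)
  hex 3: (-1, 4, -3)
  hex 4: (0, 3, -3)
  hex 5: (1, 3, -4)
  hex 6: (2, 3, -5)
  hex 7: (3, 3, -6)
  hex 8: (4, 3, -7)
  hex 9: (4, 4, -8)
  hex 10: (4, 5, -9)
  hex 11: (4, 6, -10)
  hex 12: (4, 7, -11)
  hex 13: (3, 8, -11)
  hex 14: (2, 9, -11)
  hex 15: (1, 10, -11)
  hex 16: (0, 11, -11)
  hex 17: (-1, 11, -10)
  hex 18: (-2, 11, -9)
  hex 19: (-3, 11, -8)
  hex 20: (-4, 11, -7)
  hex 21: (-4, 10, -6)
  hex 22: (-4, 9, -5)
  hex 23: (-4, 8, -4)
Sorted: 24 hexes.

Answer: -4 7 -3
-4 8 -4
-4 9 -5
-4 10 -6
-4 11 -7
-3 6 -3
-3 11 -8
-2 5 -3
-2 11 -9
-1 4 -3
-1 11 -10
0 3 -3
0 11 -11
1 3 -4
1 10 -11
2 3 -5
2 9 -11
3 3 -6
3 8 -11
4 3 -7
4 4 -8
4 5 -9
4 6 -10
4 7 -11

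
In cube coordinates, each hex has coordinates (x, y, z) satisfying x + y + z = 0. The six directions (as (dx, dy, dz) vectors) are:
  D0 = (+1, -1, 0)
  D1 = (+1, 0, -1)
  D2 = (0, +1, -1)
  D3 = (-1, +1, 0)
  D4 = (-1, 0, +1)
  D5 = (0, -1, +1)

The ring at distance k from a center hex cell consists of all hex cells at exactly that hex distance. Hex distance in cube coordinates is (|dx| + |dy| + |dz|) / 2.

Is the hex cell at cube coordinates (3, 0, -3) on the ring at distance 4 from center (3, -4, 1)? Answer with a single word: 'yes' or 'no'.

Answer: yes

Derivation:
|px - cx| = |3 - 3| = 0
|py - cy| = |0 - (-4)| = 4
|pz - cz| = |-3 - 1| = 4
distance = (0+4+4)/2 = 8/2 = 4
radius = 4; distance == radius -> yes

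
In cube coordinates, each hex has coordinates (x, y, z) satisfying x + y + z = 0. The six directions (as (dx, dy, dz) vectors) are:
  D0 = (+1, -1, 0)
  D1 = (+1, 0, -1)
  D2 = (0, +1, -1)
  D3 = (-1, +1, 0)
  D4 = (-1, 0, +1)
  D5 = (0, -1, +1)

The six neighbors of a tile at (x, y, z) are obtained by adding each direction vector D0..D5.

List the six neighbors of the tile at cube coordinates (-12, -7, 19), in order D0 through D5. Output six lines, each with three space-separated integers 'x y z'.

Center: (-12, -7, 19). Add each direction:
  D0: (-12, -7, 19) + (1, -1, 0) = (-11, -8, 19)
  D1: (-12, -7, 19) + (1, 0, -1) = (-11, -7, 18)
  D2: (-12, -7, 19) + (0, 1, -1) = (-12, -6, 18)
  D3: (-12, -7, 19) + (-1, 1, 0) = (-13, -6, 19)
  D4: (-12, -7, 19) + (-1, 0, 1) = (-13, -7, 20)
  D5: (-12, -7, 19) + (0, -1, 1) = (-12, -8, 20)

Answer: -11 -8 19
-11 -7 18
-12 -6 18
-13 -6 19
-13 -7 20
-12 -8 20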